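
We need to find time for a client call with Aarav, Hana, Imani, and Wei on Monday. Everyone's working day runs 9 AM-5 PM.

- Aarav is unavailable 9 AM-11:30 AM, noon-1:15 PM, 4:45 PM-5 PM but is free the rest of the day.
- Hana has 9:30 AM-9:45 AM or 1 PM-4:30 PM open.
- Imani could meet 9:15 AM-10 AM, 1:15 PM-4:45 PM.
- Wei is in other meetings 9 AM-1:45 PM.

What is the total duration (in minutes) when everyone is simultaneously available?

Aarav free: 11:30-12:00, 13:15-16:45 (invert busy blocks within the working day).
Hana free: 09:30-09:45, 13:00-16:30.
Imani free: 09:15-10:00, 13:15-16:45.
Wei free: 13:45-17:00 (invert busy blocks within the working day).
Aarav ∩ Hana: 13:15-16:30.
Aarav ∩ Hana ∩ Imani: 13:15-16:30.
Aarav ∩ Hana ∩ Imani ∩ Wei: 13:45-16:30.
That's a single block of 165 minutes.

165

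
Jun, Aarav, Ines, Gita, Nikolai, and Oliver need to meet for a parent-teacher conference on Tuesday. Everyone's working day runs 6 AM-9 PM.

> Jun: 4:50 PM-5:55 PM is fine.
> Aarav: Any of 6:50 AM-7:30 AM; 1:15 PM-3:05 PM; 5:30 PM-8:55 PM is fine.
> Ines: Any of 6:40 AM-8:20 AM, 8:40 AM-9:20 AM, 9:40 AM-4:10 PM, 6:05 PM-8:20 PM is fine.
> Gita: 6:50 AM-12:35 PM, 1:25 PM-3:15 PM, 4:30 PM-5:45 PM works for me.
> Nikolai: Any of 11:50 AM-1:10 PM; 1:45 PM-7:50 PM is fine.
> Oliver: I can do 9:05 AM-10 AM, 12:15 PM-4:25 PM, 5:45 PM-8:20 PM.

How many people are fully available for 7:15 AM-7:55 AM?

Ines and Gita can make the full 07:15-07:55 slot — that's 2.

2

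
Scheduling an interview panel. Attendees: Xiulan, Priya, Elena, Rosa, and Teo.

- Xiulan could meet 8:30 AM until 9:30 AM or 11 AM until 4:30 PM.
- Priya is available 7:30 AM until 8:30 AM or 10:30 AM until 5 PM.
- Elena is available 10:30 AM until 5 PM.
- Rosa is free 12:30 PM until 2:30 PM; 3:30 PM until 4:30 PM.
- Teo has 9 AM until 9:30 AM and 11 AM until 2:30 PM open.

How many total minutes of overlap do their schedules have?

120

Xiulan ∩ Priya: 11:00-16:30.
Xiulan ∩ Priya ∩ Elena: 11:00-16:30.
Xiulan ∩ Priya ∩ Elena ∩ Rosa: 12:30-14:30, 15:30-16:30.
Xiulan ∩ Priya ∩ Elena ∩ Rosa ∩ Teo: 12:30-14:30.
That's a single block of 120 minutes.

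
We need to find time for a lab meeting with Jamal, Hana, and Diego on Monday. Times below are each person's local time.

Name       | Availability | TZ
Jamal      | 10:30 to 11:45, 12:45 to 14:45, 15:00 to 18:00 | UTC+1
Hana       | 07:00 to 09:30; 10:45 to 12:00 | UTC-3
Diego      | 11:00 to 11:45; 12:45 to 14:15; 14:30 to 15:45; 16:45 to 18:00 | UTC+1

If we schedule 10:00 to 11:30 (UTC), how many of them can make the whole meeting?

1

Jamal in UTC: 09:30-10:45, 11:45-13:45, 14:00-17:00 (subtract 1h to convert from UTC+1).
Hana in UTC: 10:00-12:30, 13:45-15:00 (add 3h to convert from UTC-3).
Diego in UTC: 10:00-10:45, 11:45-13:15, 13:30-14:45, 15:45-17:00 (subtract 1h to convert from UTC+1).
Hana can make the full 10:00-11:30 slot — that's 1.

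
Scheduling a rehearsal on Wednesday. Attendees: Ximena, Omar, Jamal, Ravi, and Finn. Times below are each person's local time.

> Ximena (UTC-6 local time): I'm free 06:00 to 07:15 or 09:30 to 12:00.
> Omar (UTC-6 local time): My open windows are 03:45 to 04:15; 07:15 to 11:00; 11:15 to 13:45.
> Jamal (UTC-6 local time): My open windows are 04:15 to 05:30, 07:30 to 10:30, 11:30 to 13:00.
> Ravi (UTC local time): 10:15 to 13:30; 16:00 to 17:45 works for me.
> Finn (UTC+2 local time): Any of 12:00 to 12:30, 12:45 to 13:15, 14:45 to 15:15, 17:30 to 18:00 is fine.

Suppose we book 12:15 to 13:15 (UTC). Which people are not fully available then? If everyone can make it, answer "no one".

Ximena in UTC: 12:00-13:15, 15:30-18:00 (add 6h to convert from UTC-6).
Omar in UTC: 09:45-10:15, 13:15-17:00, 17:15-19:45 (add 6h to convert from UTC-6).
Jamal in UTC: 10:15-11:30, 13:30-16:30, 17:30-19:00 (add 6h to convert from UTC-6).
Ravi in UTC: 10:15-13:30, 16:00-17:45.
Finn in UTC: 10:00-10:30, 10:45-11:15, 12:45-13:15, 15:30-16:00 (subtract 2h to convert from UTC+2).
Ximena: free for 12:15-13:15. Omar: not fully free for 12:15-13:15. Jamal: not fully free for 12:15-13:15. Ravi: free for 12:15-13:15. Finn: not fully free for 12:15-13:15.

Finn, Jamal, Omar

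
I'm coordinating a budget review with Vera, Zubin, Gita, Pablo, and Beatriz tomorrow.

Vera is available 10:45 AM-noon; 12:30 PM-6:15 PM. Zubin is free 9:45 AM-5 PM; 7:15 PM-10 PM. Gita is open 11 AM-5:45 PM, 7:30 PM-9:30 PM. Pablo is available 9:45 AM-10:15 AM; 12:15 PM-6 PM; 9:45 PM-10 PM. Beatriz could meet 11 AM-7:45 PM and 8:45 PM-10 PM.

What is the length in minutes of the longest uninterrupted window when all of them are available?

Vera ∩ Zubin: 10:45-12:00, 12:30-17:00.
Vera ∩ Zubin ∩ Gita: 11:00-12:00, 12:30-17:00.
Vera ∩ Zubin ∩ Gita ∩ Pablo: 12:30-17:00.
Vera ∩ Zubin ∩ Gita ∩ Pablo ∩ Beatriz: 12:30-17:00.
The longest is 12:30-17:00 at 270 minutes.

270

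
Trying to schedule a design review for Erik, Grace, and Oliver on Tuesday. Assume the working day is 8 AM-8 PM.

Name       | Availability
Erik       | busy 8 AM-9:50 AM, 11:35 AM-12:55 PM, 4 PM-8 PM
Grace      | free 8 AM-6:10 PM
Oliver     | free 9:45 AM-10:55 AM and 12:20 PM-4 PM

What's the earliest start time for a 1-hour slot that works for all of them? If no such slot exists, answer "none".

Erik free: 09:50-11:35, 12:55-16:00 (invert busy blocks within the working day).
Grace free: 08:00-18:10.
Oliver free: 09:45-10:55, 12:20-16:00.
Erik ∩ Grace: 09:50-11:35, 12:55-16:00.
Erik ∩ Grace ∩ Oliver: 09:50-10:55, 12:55-16:00.
The first common window of at least 60 minutes is 09:50-10:55, so the earliest start is 09:50.

09:50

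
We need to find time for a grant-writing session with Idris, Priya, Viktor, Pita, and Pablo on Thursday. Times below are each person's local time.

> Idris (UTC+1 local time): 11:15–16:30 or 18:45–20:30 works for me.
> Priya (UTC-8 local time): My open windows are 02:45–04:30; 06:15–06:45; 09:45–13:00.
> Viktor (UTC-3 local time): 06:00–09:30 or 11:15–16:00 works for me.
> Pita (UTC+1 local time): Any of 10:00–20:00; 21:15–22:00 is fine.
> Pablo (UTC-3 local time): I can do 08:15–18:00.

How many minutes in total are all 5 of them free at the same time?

Idris in UTC: 10:15-15:30, 17:45-19:30 (subtract 1h to convert from UTC+1).
Priya in UTC: 10:45-12:30, 14:15-14:45, 17:45-21:00 (add 8h to convert from UTC-8).
Viktor in UTC: 09:00-12:30, 14:15-19:00 (add 3h to convert from UTC-3).
Pita in UTC: 09:00-19:00, 20:15-21:00 (subtract 1h to convert from UTC+1).
Pablo in UTC: 11:15-21:00 (add 3h to convert from UTC-3).
Idris ∩ Priya: 10:45-12:30, 14:15-14:45, 17:45-19:30.
Idris ∩ Priya ∩ Viktor: 10:45-12:30, 14:15-14:45, 17:45-19:00.
Idris ∩ Priya ∩ Viktor ∩ Pita: 10:45-12:30, 14:15-14:45, 17:45-19:00.
Idris ∩ Priya ∩ Viktor ∩ Pita ∩ Pablo: 11:15-12:30, 14:15-14:45, 17:45-19:00.
Summing the common windows: 75 + 30 + 75 = 180 minutes.

180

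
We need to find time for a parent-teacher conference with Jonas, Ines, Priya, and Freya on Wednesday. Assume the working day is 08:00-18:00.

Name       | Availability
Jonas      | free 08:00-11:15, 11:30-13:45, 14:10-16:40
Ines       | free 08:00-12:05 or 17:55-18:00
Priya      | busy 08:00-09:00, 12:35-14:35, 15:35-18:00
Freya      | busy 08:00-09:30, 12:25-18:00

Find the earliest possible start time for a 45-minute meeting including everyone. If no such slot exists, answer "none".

Jonas free: 08:00-11:15, 11:30-13:45, 14:10-16:40.
Ines free: 08:00-12:05, 17:55-18:00.
Priya free: 09:00-12:35, 14:35-15:35 (invert busy blocks within the working day).
Freya free: 09:30-12:25 (invert busy blocks within the working day).
Jonas ∩ Ines: 08:00-11:15, 11:30-12:05.
Jonas ∩ Ines ∩ Priya: 09:00-11:15, 11:30-12:05.
Jonas ∩ Ines ∩ Priya ∩ Freya: 09:30-11:15, 11:30-12:05.
The first common window of at least 45 minutes is 09:30-11:15, so the earliest start is 09:30.

09:30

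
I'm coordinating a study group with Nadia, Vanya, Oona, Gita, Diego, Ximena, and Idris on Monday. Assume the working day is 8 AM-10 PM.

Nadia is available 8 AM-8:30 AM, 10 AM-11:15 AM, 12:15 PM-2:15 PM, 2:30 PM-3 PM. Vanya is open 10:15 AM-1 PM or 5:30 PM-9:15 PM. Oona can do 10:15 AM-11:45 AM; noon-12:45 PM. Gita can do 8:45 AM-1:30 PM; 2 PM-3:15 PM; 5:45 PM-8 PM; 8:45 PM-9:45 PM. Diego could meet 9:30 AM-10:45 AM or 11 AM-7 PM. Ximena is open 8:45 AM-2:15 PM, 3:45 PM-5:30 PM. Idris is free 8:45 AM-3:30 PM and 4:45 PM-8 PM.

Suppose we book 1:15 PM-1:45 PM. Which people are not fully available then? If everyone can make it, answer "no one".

Gita, Oona, Vanya

Nadia: free for 13:15-13:45. Vanya: not fully free for 13:15-13:45. Oona: not fully free for 13:15-13:45. Gita: not fully free for 13:15-13:45. Diego: free for 13:15-13:45. Ximena: free for 13:15-13:45. Idris: free for 13:15-13:45.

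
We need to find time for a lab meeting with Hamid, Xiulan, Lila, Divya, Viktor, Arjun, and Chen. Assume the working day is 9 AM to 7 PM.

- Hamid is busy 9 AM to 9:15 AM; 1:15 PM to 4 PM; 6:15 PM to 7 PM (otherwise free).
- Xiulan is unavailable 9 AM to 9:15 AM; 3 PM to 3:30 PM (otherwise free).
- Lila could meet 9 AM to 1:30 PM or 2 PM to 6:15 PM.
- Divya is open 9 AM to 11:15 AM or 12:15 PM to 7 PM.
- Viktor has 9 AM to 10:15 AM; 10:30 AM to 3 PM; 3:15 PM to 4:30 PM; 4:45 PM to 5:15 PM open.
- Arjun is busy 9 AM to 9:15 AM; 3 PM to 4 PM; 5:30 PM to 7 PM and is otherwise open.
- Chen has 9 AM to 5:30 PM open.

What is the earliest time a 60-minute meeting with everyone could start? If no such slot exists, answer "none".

Hamid free: 09:15-13:15, 16:00-18:15 (invert busy blocks within the working day).
Xiulan free: 09:15-15:00, 15:30-19:00 (invert busy blocks within the working day).
Lila free: 09:00-13:30, 14:00-18:15.
Divya free: 09:00-11:15, 12:15-19:00.
Viktor free: 09:00-10:15, 10:30-15:00, 15:15-16:30, 16:45-17:15.
Arjun free: 09:15-15:00, 16:00-17:30 (invert busy blocks within the working day).
Chen free: 09:00-17:30.
Hamid ∩ Xiulan: 09:15-13:15, 16:00-18:15.
Hamid ∩ Xiulan ∩ Lila: 09:15-13:15, 16:00-18:15.
Hamid ∩ Xiulan ∩ Lila ∩ Divya: 09:15-11:15, 12:15-13:15, 16:00-18:15.
Hamid ∩ Xiulan ∩ Lila ∩ Divya ∩ Viktor: 09:15-10:15, 10:30-11:15, 12:15-13:15, 16:00-16:30, 16:45-17:15.
Hamid ∩ Xiulan ∩ Lila ∩ Divya ∩ Viktor ∩ Arjun: 09:15-10:15, 10:30-11:15, 12:15-13:15, 16:00-16:30, 16:45-17:15.
Hamid ∩ Xiulan ∩ Lila ∩ Divya ∩ Viktor ∩ Arjun ∩ Chen: 09:15-10:15, 10:30-11:15, 12:15-13:15, 16:00-16:30, 16:45-17:15.
So the common availability across everyone is 09:15-10:15, 10:30-11:15, 12:15-13:15, 16:00-16:30, 16:45-17:15.
The first common window of at least 60 minutes is 09:15-10:15, so the earliest start is 09:15.

09:15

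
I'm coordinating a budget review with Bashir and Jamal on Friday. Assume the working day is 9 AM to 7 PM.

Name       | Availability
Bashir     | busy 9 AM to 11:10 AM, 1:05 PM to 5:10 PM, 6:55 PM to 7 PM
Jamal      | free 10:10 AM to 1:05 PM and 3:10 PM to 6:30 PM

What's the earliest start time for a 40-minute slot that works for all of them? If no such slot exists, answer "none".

11:10

Bashir free: 11:10-13:05, 17:10-18:55 (invert busy blocks within the working day).
Jamal free: 10:10-13:05, 15:10-18:30.
Bashir ∩ Jamal: 11:10-13:05, 17:10-18:30.
The first common window of at least 40 minutes is 11:10-13:05, so the earliest start is 11:10.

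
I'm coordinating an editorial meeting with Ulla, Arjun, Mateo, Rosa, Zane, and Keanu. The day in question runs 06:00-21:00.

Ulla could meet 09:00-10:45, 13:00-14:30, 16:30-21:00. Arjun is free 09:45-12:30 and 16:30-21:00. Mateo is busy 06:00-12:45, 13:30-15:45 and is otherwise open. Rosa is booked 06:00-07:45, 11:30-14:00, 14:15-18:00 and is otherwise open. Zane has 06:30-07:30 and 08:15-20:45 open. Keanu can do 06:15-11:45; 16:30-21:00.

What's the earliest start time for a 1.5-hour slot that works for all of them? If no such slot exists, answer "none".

Ulla free: 09:00-10:45, 13:00-14:30, 16:30-21:00.
Arjun free: 09:45-12:30, 16:30-21:00.
Mateo free: 12:45-13:30, 15:45-21:00 (invert busy blocks within the working day).
Rosa free: 07:45-11:30, 14:00-14:15, 18:00-21:00 (invert busy blocks within the working day).
Zane free: 06:30-07:30, 08:15-20:45.
Keanu free: 06:15-11:45, 16:30-21:00.
Ulla ∩ Arjun: 09:45-10:45, 16:30-21:00.
Ulla ∩ Arjun ∩ Mateo: 16:30-21:00.
Ulla ∩ Arjun ∩ Mateo ∩ Rosa: 18:00-21:00.
Ulla ∩ Arjun ∩ Mateo ∩ Rosa ∩ Zane: 18:00-20:45.
Ulla ∩ Arjun ∩ Mateo ∩ Rosa ∩ Zane ∩ Keanu: 18:00-20:45.
The first common window of at least 90 minutes is 18:00-20:45, so the earliest start is 18:00.

18:00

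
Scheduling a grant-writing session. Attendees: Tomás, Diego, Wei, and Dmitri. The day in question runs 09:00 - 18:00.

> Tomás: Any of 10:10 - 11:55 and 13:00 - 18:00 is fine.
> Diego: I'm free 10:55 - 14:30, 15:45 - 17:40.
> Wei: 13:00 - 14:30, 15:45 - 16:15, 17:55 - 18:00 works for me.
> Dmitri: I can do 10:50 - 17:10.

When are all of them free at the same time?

13:00-14:30, 15:45-16:15

Tomás ∩ Diego: 10:55-11:55, 13:00-14:30, 15:45-17:40.
Tomás ∩ Diego ∩ Wei: 13:00-14:30, 15:45-16:15.
Tomás ∩ Diego ∩ Wei ∩ Dmitri: 13:00-14:30, 15:45-16:15.
So the common availability across everyone is 13:00-14:30, 15:45-16:15.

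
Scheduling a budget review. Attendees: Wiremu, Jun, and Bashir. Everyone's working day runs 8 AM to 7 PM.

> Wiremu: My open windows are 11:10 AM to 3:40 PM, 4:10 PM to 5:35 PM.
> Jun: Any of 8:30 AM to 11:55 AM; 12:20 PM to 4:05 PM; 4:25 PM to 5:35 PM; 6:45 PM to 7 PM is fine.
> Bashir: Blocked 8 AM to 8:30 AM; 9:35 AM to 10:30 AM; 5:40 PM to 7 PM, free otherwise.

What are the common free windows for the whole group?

11:10-11:55, 12:20-15:40, 16:25-17:35

Wiremu free: 11:10-15:40, 16:10-17:35.
Jun free: 08:30-11:55, 12:20-16:05, 16:25-17:35, 18:45-19:00.
Bashir free: 08:30-09:35, 10:30-17:40 (invert busy blocks within the working day).
Wiremu ∩ Jun: 11:10-11:55, 12:20-15:40, 16:25-17:35.
Wiremu ∩ Jun ∩ Bashir: 11:10-11:55, 12:20-15:40, 16:25-17:35.
So the common availability across everyone is 11:10-11:55, 12:20-15:40, 16:25-17:35.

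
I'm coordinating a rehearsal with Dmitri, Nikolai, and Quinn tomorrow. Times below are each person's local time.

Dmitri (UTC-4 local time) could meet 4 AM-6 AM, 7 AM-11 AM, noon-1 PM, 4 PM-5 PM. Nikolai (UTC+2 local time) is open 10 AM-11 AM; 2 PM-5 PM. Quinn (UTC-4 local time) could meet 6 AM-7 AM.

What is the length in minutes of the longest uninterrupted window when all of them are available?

0

Dmitri in UTC: 08:00-10:00, 11:00-15:00, 16:00-17:00, 20:00-21:00 (add 4h to convert from UTC-4).
Nikolai in UTC: 08:00-09:00, 12:00-15:00 (subtract 2h to convert from UTC+2).
Quinn in UTC: 10:00-11:00 (add 4h to convert from UTC-4).
Dmitri ∩ Nikolai: 08:00-09:00, 12:00-15:00.
Dmitri ∩ Nikolai ∩ Quinn: ∅.
There is no time when everyone is free.
No common window exists, so the longest block is 0 minutes.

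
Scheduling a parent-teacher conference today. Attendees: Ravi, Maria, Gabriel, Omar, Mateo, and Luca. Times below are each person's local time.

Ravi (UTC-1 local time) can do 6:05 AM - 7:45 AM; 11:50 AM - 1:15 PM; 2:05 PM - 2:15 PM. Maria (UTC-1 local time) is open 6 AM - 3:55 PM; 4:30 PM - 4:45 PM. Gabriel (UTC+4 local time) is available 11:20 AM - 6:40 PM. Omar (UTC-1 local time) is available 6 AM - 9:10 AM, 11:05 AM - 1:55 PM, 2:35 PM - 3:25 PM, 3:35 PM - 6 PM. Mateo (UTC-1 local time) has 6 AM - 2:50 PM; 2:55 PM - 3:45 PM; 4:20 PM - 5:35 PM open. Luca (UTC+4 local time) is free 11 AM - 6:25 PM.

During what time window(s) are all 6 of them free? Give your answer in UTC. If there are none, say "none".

Ravi in UTC: 07:05-08:45, 12:50-14:15, 15:05-15:15 (add 1h to convert from UTC-1).
Maria in UTC: 07:00-16:55, 17:30-17:45 (add 1h to convert from UTC-1).
Gabriel in UTC: 07:20-14:40 (subtract 4h to convert from UTC+4).
Omar in UTC: 07:00-10:10, 12:05-14:55, 15:35-16:25, 16:35-19:00 (add 1h to convert from UTC-1).
Mateo in UTC: 07:00-15:50, 15:55-16:45, 17:20-18:35 (add 1h to convert from UTC-1).
Luca in UTC: 07:00-14:25 (subtract 4h to convert from UTC+4).
Ravi ∩ Maria: 07:05-08:45, 12:50-14:15, 15:05-15:15.
Ravi ∩ Maria ∩ Gabriel: 07:20-08:45, 12:50-14:15.
Ravi ∩ Maria ∩ Gabriel ∩ Omar: 07:20-08:45, 12:50-14:15.
Ravi ∩ Maria ∩ Gabriel ∩ Omar ∩ Mateo: 07:20-08:45, 12:50-14:15.
Ravi ∩ Maria ∩ Gabriel ∩ Omar ∩ Mateo ∩ Luca: 07:20-08:45, 12:50-14:15.

07:20-08:45, 12:50-14:15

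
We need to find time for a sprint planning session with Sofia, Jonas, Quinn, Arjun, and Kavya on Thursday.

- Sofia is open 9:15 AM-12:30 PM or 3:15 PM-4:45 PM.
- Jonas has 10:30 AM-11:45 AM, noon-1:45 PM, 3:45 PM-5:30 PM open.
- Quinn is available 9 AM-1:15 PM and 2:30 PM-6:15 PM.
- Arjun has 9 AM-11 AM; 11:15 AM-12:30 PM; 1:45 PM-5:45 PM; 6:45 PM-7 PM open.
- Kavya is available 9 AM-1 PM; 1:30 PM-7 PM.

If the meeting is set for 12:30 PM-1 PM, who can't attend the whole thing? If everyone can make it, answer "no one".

Sofia: not fully free for 12:30-13:00. Jonas: free for 12:30-13:00. Quinn: free for 12:30-13:00. Arjun: not fully free for 12:30-13:00. Kavya: free for 12:30-13:00.

Arjun, Sofia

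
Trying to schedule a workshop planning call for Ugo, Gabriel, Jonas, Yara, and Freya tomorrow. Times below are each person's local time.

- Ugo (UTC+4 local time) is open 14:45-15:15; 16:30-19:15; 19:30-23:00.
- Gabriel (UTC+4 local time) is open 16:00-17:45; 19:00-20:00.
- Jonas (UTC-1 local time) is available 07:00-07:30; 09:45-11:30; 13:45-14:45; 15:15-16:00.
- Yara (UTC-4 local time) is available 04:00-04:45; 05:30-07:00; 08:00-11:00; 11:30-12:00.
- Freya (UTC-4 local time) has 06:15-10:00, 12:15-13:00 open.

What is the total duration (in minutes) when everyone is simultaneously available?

Ugo in UTC: 10:45-11:15, 12:30-15:15, 15:30-19:00 (subtract 4h to convert from UTC+4).
Gabriel in UTC: 12:00-13:45, 15:00-16:00 (subtract 4h to convert from UTC+4).
Jonas in UTC: 08:00-08:30, 10:45-12:30, 14:45-15:45, 16:15-17:00 (add 1h to convert from UTC-1).
Yara in UTC: 08:00-08:45, 09:30-11:00, 12:00-15:00, 15:30-16:00 (add 4h to convert from UTC-4).
Freya in UTC: 10:15-14:00, 16:15-17:00 (add 4h to convert from UTC-4).
Ugo ∩ Gabriel: 12:30-13:45, 15:00-15:15, 15:30-16:00.
Ugo ∩ Gabriel ∩ Jonas: 15:00-15:15, 15:30-15:45.
Ugo ∩ Gabriel ∩ Jonas ∩ Yara: 15:30-15:45.
Ugo ∩ Gabriel ∩ Jonas ∩ Yara ∩ Freya: ∅.
There is no time when everyone is free.
There is no common window, so the total is 0 minutes.

0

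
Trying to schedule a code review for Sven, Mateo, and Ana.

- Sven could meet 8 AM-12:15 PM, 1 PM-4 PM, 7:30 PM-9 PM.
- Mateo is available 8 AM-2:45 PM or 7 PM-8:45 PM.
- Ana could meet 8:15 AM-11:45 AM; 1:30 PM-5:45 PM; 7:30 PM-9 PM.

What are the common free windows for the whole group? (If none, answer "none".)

Sven ∩ Mateo: 08:00-12:15, 13:00-14:45, 19:30-20:45.
Sven ∩ Mateo ∩ Ana: 08:15-11:45, 13:30-14:45, 19:30-20:45.

08:15-11:45, 13:30-14:45, 19:30-20:45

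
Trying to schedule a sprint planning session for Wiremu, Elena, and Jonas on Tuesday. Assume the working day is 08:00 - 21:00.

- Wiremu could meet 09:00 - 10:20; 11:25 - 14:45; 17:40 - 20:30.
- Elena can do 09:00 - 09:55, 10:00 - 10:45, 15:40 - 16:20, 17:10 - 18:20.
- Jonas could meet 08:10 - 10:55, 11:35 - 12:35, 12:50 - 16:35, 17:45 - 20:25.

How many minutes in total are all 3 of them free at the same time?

Wiremu ∩ Elena: 09:00-09:55, 10:00-10:20, 17:40-18:20.
Wiremu ∩ Elena ∩ Jonas: 09:00-09:55, 10:00-10:20, 17:45-18:20.
So the common availability across everyone is 09:00-09:55, 10:00-10:20, 17:45-18:20.
Summing the common windows: 55 + 20 + 35 = 110 minutes.

110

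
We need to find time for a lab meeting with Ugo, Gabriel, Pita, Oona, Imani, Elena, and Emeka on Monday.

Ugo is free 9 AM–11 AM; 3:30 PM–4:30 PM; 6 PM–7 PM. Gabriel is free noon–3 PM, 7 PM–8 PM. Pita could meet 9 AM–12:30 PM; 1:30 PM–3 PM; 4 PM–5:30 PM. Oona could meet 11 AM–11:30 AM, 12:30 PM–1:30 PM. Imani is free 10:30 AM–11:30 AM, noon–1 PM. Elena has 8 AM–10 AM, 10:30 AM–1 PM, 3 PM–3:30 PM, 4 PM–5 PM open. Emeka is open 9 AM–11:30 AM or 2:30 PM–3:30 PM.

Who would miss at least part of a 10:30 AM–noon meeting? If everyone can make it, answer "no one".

Ugo: not fully free for 10:30-12:00. Gabriel: not fully free for 10:30-12:00. Pita: free for 10:30-12:00. Oona: not fully free for 10:30-12:00. Imani: not fully free for 10:30-12:00. Elena: free for 10:30-12:00. Emeka: not fully free for 10:30-12:00.

Emeka, Gabriel, Imani, Oona, Ugo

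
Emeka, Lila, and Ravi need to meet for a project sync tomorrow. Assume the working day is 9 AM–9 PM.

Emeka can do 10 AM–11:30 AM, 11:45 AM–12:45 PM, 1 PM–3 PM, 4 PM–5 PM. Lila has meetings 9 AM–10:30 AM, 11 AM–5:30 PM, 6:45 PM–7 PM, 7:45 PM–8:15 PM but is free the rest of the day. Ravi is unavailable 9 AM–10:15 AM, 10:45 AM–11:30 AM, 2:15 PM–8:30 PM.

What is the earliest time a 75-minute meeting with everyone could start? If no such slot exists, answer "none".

none

Emeka free: 10:00-11:30, 11:45-12:45, 13:00-15:00, 16:00-17:00.
Lila free: 10:30-11:00, 17:30-18:45, 19:00-19:45, 20:15-21:00 (invert busy blocks within the working day).
Ravi free: 10:15-10:45, 11:30-14:15, 20:30-21:00 (invert busy blocks within the working day).
Emeka ∩ Lila: 10:30-11:00.
Emeka ∩ Lila ∩ Ravi: 10:30-10:45.
No common window is at least 75 minutes long.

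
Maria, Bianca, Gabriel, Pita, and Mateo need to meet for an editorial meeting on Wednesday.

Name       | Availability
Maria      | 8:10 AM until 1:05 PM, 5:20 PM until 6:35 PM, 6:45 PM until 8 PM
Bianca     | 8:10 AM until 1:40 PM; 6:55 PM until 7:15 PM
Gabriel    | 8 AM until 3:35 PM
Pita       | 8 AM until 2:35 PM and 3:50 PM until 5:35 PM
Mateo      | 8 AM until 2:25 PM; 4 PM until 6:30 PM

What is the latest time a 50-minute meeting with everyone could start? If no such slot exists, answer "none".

Maria ∩ Bianca: 08:10-13:05, 18:55-19:15.
Maria ∩ Bianca ∩ Gabriel: 08:10-13:05.
Maria ∩ Bianca ∩ Gabriel ∩ Pita: 08:10-13:05.
Maria ∩ Bianca ∩ Gabriel ∩ Pita ∩ Mateo: 08:10-13:05.
The last common window of at least 50 minutes is 08:10-13:05; a 50-minute meeting can start as late as 12:15 and still end by 13:05.

12:15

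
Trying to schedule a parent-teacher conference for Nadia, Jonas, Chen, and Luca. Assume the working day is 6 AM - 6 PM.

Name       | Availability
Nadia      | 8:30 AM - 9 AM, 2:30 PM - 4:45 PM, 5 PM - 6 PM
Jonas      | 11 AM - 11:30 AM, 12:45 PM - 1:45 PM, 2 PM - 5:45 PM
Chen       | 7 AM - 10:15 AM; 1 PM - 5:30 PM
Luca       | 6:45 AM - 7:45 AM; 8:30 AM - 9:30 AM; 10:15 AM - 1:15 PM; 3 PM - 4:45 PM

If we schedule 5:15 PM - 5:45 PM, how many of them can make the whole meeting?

2

Nadia and Jonas can make the full 17:15-17:45 slot — that's 2.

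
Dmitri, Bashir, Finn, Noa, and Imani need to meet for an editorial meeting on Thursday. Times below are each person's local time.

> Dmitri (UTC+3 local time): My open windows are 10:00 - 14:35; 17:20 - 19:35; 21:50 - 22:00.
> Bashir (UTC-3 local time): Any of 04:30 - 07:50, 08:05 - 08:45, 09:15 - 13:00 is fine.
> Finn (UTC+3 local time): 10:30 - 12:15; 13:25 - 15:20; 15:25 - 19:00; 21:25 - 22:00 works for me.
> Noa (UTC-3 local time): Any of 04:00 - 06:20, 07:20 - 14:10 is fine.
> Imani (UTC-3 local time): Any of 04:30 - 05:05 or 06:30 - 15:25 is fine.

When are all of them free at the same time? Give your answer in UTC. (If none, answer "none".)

Dmitri in UTC: 07:00-11:35, 14:20-16:35, 18:50-19:00 (subtract 3h to convert from UTC+3).
Bashir in UTC: 07:30-10:50, 11:05-11:45, 12:15-16:00 (add 3h to convert from UTC-3).
Finn in UTC: 07:30-09:15, 10:25-12:20, 12:25-16:00, 18:25-19:00 (subtract 3h to convert from UTC+3).
Noa in UTC: 07:00-09:20, 10:20-17:10 (add 3h to convert from UTC-3).
Imani in UTC: 07:30-08:05, 09:30-18:25 (add 3h to convert from UTC-3).
Dmitri ∩ Bashir: 07:30-10:50, 11:05-11:35, 14:20-16:00.
Dmitri ∩ Bashir ∩ Finn: 07:30-09:15, 10:25-10:50, 11:05-11:35, 14:20-16:00.
Dmitri ∩ Bashir ∩ Finn ∩ Noa: 07:30-09:15, 10:25-10:50, 11:05-11:35, 14:20-16:00.
Dmitri ∩ Bashir ∩ Finn ∩ Noa ∩ Imani: 07:30-08:05, 10:25-10:50, 11:05-11:35, 14:20-16:00.

07:30-08:05, 10:25-10:50, 11:05-11:35, 14:20-16:00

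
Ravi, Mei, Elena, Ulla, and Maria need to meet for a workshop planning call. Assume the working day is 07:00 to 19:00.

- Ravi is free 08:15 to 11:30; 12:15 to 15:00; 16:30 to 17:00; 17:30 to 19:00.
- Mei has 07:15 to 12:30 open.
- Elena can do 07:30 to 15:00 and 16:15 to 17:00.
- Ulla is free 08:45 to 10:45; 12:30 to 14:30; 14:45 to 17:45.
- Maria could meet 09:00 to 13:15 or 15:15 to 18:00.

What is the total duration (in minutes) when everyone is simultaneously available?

105

Ravi ∩ Mei: 08:15-11:30, 12:15-12:30.
Ravi ∩ Mei ∩ Elena: 08:15-11:30, 12:15-12:30.
Ravi ∩ Mei ∩ Elena ∩ Ulla: 08:45-10:45.
Ravi ∩ Mei ∩ Elena ∩ Ulla ∩ Maria: 09:00-10:45.
That's a single block of 105 minutes.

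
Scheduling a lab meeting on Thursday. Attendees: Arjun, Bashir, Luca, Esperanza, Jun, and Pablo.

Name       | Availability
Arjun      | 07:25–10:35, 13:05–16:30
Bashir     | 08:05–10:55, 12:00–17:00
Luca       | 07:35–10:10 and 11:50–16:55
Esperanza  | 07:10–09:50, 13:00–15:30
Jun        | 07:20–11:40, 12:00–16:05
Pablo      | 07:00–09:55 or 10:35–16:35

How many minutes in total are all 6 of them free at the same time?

250

Arjun ∩ Bashir: 08:05-10:35, 13:05-16:30.
Arjun ∩ Bashir ∩ Luca: 08:05-10:10, 13:05-16:30.
Arjun ∩ Bashir ∩ Luca ∩ Esperanza: 08:05-09:50, 13:05-15:30.
Arjun ∩ Bashir ∩ Luca ∩ Esperanza ∩ Jun: 08:05-09:50, 13:05-15:30.
Arjun ∩ Bashir ∩ Luca ∩ Esperanza ∩ Jun ∩ Pablo: 08:05-09:50, 13:05-15:30.
Summing the common windows: 105 + 145 = 250 minutes.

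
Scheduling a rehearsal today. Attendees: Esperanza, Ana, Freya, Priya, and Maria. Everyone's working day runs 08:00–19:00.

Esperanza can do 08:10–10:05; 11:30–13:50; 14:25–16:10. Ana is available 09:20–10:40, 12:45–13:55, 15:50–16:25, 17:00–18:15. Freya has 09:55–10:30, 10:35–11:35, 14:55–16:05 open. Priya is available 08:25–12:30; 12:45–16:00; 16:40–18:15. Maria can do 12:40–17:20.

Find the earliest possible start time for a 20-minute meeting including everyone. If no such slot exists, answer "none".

Esperanza ∩ Ana: 09:20-10:05, 12:45-13:50, 15:50-16:10.
Esperanza ∩ Ana ∩ Freya: 09:55-10:05, 15:50-16:05.
Esperanza ∩ Ana ∩ Freya ∩ Priya: 09:55-10:05, 15:50-16:00.
Esperanza ∩ Ana ∩ Freya ∩ Priya ∩ Maria: 15:50-16:00.
No common window is at least 20 minutes long.

none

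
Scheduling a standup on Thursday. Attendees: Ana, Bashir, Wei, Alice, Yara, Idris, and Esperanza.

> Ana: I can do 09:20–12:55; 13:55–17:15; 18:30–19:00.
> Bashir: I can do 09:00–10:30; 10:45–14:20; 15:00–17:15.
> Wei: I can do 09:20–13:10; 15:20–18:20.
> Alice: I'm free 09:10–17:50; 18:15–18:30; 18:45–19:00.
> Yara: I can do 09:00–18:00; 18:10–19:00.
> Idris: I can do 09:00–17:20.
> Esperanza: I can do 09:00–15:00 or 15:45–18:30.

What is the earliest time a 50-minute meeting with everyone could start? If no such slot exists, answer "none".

Ana ∩ Bashir: 09:20-10:30, 10:45-12:55, 13:55-14:20, 15:00-17:15.
Ana ∩ Bashir ∩ Wei: 09:20-10:30, 10:45-12:55, 15:20-17:15.
Ana ∩ Bashir ∩ Wei ∩ Alice: 09:20-10:30, 10:45-12:55, 15:20-17:15.
Ana ∩ Bashir ∩ Wei ∩ Alice ∩ Yara: 09:20-10:30, 10:45-12:55, 15:20-17:15.
Ana ∩ Bashir ∩ Wei ∩ Alice ∩ Yara ∩ Idris: 09:20-10:30, 10:45-12:55, 15:20-17:15.
Ana ∩ Bashir ∩ Wei ∩ Alice ∩ Yara ∩ Idris ∩ Esperanza: 09:20-10:30, 10:45-12:55, 15:45-17:15.
The first common window of at least 50 minutes is 09:20-10:30, so the earliest start is 09:20.

09:20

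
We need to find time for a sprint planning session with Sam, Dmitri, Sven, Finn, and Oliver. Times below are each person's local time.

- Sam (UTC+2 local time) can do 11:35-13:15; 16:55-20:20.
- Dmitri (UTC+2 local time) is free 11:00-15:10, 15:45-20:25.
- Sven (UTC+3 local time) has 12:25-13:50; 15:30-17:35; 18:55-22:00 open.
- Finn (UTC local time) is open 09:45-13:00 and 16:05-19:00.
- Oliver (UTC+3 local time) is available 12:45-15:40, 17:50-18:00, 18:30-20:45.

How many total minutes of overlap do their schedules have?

165

Sam in UTC: 09:35-11:15, 14:55-18:20 (subtract 2h to convert from UTC+2).
Dmitri in UTC: 09:00-13:10, 13:45-18:25 (subtract 2h to convert from UTC+2).
Sven in UTC: 09:25-10:50, 12:30-14:35, 15:55-19:00 (subtract 3h to convert from UTC+3).
Finn in UTC: 09:45-13:00, 16:05-19:00.
Oliver in UTC: 09:45-12:40, 14:50-15:00, 15:30-17:45 (subtract 3h to convert from UTC+3).
Sam ∩ Dmitri: 09:35-11:15, 14:55-18:20.
Sam ∩ Dmitri ∩ Sven: 09:35-10:50, 15:55-18:20.
Sam ∩ Dmitri ∩ Sven ∩ Finn: 09:45-10:50, 16:05-18:20.
Sam ∩ Dmitri ∩ Sven ∩ Finn ∩ Oliver: 09:45-10:50, 16:05-17:45.
Summing the common windows: 65 + 100 = 165 minutes.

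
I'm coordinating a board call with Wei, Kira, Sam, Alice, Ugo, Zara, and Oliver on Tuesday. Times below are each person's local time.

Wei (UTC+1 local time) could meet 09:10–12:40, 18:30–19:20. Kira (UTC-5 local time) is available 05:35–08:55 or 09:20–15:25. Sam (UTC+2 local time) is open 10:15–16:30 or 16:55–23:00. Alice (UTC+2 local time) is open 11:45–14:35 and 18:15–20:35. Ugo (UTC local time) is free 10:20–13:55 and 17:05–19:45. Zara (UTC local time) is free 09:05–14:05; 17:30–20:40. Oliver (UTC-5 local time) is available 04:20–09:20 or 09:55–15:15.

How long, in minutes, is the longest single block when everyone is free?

Wei in UTC: 08:10-11:40, 17:30-18:20 (subtract 1h to convert from UTC+1).
Kira in UTC: 10:35-13:55, 14:20-20:25 (add 5h to convert from UTC-5).
Sam in UTC: 08:15-14:30, 14:55-21:00 (subtract 2h to convert from UTC+2).
Alice in UTC: 09:45-12:35, 16:15-18:35 (subtract 2h to convert from UTC+2).
Ugo in UTC: 10:20-13:55, 17:05-19:45.
Zara in UTC: 09:05-14:05, 17:30-20:40.
Oliver in UTC: 09:20-14:20, 14:55-20:15 (add 5h to convert from UTC-5).
Wei ∩ Kira: 10:35-11:40, 17:30-18:20.
Wei ∩ Kira ∩ Sam: 10:35-11:40, 17:30-18:20.
Wei ∩ Kira ∩ Sam ∩ Alice: 10:35-11:40, 17:30-18:20.
Wei ∩ Kira ∩ Sam ∩ Alice ∩ Ugo: 10:35-11:40, 17:30-18:20.
Wei ∩ Kira ∩ Sam ∩ Alice ∩ Ugo ∩ Zara: 10:35-11:40, 17:30-18:20.
Wei ∩ Kira ∩ Sam ∩ Alice ∩ Ugo ∩ Zara ∩ Oliver: 10:35-11:40, 17:30-18:20.
The longest is 10:35-11:40 at 65 minutes.

65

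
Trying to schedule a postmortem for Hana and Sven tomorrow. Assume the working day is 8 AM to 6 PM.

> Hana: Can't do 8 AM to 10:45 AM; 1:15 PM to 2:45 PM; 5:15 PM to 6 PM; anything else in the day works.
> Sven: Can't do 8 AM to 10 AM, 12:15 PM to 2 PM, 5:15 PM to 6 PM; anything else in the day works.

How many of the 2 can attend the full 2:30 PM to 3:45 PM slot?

1

Hana free: 10:45-13:15, 14:45-17:15 (invert busy blocks within the working day).
Sven free: 10:00-12:15, 14:00-17:15 (invert busy blocks within the working day).
Sven can make the full 14:30-15:45 slot — that's 1.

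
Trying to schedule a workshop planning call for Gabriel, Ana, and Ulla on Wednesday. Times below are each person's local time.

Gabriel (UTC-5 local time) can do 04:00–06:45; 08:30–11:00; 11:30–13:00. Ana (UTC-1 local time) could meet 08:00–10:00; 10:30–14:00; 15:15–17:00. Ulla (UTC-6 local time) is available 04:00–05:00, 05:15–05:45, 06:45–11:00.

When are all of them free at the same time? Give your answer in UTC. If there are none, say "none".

Gabriel in UTC: 09:00-11:45, 13:30-16:00, 16:30-18:00 (add 5h to convert from UTC-5).
Ana in UTC: 09:00-11:00, 11:30-15:00, 16:15-18:00 (add 1h to convert from UTC-1).
Ulla in UTC: 10:00-11:00, 11:15-11:45, 12:45-17:00 (add 6h to convert from UTC-6).
Gabriel ∩ Ana: 09:00-11:00, 11:30-11:45, 13:30-15:00, 16:30-18:00.
Gabriel ∩ Ana ∩ Ulla: 10:00-11:00, 11:30-11:45, 13:30-15:00, 16:30-17:00.

10:00-11:00, 11:30-11:45, 13:30-15:00, 16:30-17:00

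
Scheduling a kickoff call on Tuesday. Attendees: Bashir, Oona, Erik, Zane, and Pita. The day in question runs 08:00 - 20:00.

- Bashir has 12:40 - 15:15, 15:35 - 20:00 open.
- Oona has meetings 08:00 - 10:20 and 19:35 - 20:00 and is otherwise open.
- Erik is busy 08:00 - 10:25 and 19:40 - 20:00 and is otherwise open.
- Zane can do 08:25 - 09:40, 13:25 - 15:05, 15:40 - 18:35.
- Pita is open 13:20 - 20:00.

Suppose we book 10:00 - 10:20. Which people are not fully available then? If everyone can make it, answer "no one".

Bashir free: 12:40-15:15, 15:35-20:00.
Oona free: 10:20-19:35 (invert busy blocks within the working day).
Erik free: 10:25-19:40 (invert busy blocks within the working day).
Zane free: 08:25-09:40, 13:25-15:05, 15:40-18:35.
Pita free: 13:20-20:00.
Bashir: not fully free for 10:00-10:20. Oona: not fully free for 10:00-10:20. Erik: not fully free for 10:00-10:20. Zane: not fully free for 10:00-10:20. Pita: not fully free for 10:00-10:20.

Bashir, Erik, Oona, Pita, Zane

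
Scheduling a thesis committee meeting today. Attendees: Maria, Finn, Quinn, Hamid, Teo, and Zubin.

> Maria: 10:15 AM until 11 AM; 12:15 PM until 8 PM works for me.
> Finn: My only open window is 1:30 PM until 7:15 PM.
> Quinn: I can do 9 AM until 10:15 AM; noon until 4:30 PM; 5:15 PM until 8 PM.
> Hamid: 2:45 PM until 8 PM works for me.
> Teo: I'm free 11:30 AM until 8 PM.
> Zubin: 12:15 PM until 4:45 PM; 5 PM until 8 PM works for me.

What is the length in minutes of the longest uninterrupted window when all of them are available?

Maria ∩ Finn: 13:30-19:15.
Maria ∩ Finn ∩ Quinn: 13:30-16:30, 17:15-19:15.
Maria ∩ Finn ∩ Quinn ∩ Hamid: 14:45-16:30, 17:15-19:15.
Maria ∩ Finn ∩ Quinn ∩ Hamid ∩ Teo: 14:45-16:30, 17:15-19:15.
Maria ∩ Finn ∩ Quinn ∩ Hamid ∩ Teo ∩ Zubin: 14:45-16:30, 17:15-19:15.
The longest is 17:15-19:15 at 120 minutes.

120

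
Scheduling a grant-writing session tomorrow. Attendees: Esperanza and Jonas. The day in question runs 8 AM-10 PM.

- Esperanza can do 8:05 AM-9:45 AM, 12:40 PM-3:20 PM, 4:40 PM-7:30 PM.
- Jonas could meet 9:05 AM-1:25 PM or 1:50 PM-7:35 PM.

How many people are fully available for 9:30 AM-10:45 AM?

1

Jonas can make the full 09:30-10:45 slot — that's 1.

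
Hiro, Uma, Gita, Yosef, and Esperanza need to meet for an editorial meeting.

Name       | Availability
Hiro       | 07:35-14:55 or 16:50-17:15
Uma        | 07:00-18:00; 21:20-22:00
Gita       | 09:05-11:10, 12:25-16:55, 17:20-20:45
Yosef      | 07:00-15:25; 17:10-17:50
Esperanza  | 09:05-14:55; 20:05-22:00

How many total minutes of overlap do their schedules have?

Hiro ∩ Uma: 07:35-14:55, 16:50-17:15.
Hiro ∩ Uma ∩ Gita: 09:05-11:10, 12:25-14:55, 16:50-16:55.
Hiro ∩ Uma ∩ Gita ∩ Yosef: 09:05-11:10, 12:25-14:55.
Hiro ∩ Uma ∩ Gita ∩ Yosef ∩ Esperanza: 09:05-11:10, 12:25-14:55.
Summing the common windows: 125 + 150 = 275 minutes.

275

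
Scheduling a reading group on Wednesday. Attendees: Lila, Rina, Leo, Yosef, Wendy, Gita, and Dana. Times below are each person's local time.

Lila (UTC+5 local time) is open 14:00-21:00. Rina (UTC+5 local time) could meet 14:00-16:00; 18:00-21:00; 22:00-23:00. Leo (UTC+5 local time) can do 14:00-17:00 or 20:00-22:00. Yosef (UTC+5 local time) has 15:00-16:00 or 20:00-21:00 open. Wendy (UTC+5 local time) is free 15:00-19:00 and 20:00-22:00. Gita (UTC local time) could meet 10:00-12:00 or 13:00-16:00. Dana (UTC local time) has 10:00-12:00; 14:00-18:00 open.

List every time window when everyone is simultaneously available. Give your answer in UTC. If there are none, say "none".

Lila in UTC: 09:00-16:00 (subtract 5h to convert from UTC+5).
Rina in UTC: 09:00-11:00, 13:00-16:00, 17:00-18:00 (subtract 5h to convert from UTC+5).
Leo in UTC: 09:00-12:00, 15:00-17:00 (subtract 5h to convert from UTC+5).
Yosef in UTC: 10:00-11:00, 15:00-16:00 (subtract 5h to convert from UTC+5).
Wendy in UTC: 10:00-14:00, 15:00-17:00 (subtract 5h to convert from UTC+5).
Gita in UTC: 10:00-12:00, 13:00-16:00.
Dana in UTC: 10:00-12:00, 14:00-18:00.
Lila ∩ Rina: 09:00-11:00, 13:00-16:00.
Lila ∩ Rina ∩ Leo: 09:00-11:00, 15:00-16:00.
Lila ∩ Rina ∩ Leo ∩ Yosef: 10:00-11:00, 15:00-16:00.
Lila ∩ Rina ∩ Leo ∩ Yosef ∩ Wendy: 10:00-11:00, 15:00-16:00.
Lila ∩ Rina ∩ Leo ∩ Yosef ∩ Wendy ∩ Gita: 10:00-11:00, 15:00-16:00.
Lila ∩ Rina ∩ Leo ∩ Yosef ∩ Wendy ∩ Gita ∩ Dana: 10:00-11:00, 15:00-16:00.
So the common availability across everyone is 10:00-11:00, 15:00-16:00.

10:00-11:00, 15:00-16:00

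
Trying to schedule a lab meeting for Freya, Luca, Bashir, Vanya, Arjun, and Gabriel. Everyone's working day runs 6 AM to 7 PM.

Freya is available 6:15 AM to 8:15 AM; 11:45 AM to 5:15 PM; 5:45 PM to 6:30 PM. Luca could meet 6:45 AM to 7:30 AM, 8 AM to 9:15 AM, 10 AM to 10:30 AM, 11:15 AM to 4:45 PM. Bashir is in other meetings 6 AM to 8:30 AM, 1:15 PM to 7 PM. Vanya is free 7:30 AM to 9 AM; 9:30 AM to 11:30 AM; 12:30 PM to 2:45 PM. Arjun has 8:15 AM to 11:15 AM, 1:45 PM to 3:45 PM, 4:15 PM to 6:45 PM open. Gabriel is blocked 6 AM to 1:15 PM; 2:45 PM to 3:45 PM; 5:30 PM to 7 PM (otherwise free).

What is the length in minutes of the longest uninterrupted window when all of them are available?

Freya free: 06:15-08:15, 11:45-17:15, 17:45-18:30.
Luca free: 06:45-07:30, 08:00-09:15, 10:00-10:30, 11:15-16:45.
Bashir free: 08:30-13:15 (invert busy blocks within the working day).
Vanya free: 07:30-09:00, 09:30-11:30, 12:30-14:45.
Arjun free: 08:15-11:15, 13:45-15:45, 16:15-18:45.
Gabriel free: 13:15-14:45, 15:45-17:30 (invert busy blocks within the working day).
Freya ∩ Luca: 06:45-07:30, 08:00-08:15, 11:45-16:45.
Freya ∩ Luca ∩ Bashir: 11:45-13:15.
Freya ∩ Luca ∩ Bashir ∩ Vanya: 12:30-13:15.
Freya ∩ Luca ∩ Bashir ∩ Vanya ∩ Arjun: ∅.
Freya ∩ Luca ∩ Bashir ∩ Vanya ∩ Arjun ∩ Gabriel: ∅.
There is no time when everyone is free.
No common window exists, so the longest block is 0 minutes.

0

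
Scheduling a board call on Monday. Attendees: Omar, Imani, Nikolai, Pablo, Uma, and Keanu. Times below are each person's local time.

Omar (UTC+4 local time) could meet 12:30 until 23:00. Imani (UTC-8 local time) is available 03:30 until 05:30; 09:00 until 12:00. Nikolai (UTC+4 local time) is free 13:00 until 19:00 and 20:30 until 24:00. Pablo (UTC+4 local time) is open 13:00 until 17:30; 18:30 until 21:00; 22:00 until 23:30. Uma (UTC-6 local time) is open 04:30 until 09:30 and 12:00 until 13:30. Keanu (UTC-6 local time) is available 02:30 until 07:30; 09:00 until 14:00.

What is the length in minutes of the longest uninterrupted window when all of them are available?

120

Omar in UTC: 08:30-19:00 (subtract 4h to convert from UTC+4).
Imani in UTC: 11:30-13:30, 17:00-20:00 (add 8h to convert from UTC-8).
Nikolai in UTC: 09:00-15:00, 16:30-20:00 (subtract 4h to convert from UTC+4).
Pablo in UTC: 09:00-13:30, 14:30-17:00, 18:00-19:30 (subtract 4h to convert from UTC+4).
Uma in UTC: 10:30-15:30, 18:00-19:30 (add 6h to convert from UTC-6).
Keanu in UTC: 08:30-13:30, 15:00-20:00 (add 6h to convert from UTC-6).
Omar ∩ Imani: 11:30-13:30, 17:00-19:00.
Omar ∩ Imani ∩ Nikolai: 11:30-13:30, 17:00-19:00.
Omar ∩ Imani ∩ Nikolai ∩ Pablo: 11:30-13:30, 18:00-19:00.
Omar ∩ Imani ∩ Nikolai ∩ Pablo ∩ Uma: 11:30-13:30, 18:00-19:00.
Omar ∩ Imani ∩ Nikolai ∩ Pablo ∩ Uma ∩ Keanu: 11:30-13:30, 18:00-19:00.
The longest is 11:30-13:30 at 120 minutes.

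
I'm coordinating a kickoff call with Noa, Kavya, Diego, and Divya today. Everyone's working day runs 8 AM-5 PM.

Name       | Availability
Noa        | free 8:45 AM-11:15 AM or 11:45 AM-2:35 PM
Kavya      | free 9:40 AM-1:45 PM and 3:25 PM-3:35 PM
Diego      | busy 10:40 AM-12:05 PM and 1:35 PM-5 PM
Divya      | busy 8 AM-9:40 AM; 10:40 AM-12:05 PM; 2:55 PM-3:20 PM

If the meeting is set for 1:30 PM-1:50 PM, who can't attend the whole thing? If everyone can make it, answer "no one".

Diego, Kavya

Noa free: 08:45-11:15, 11:45-14:35.
Kavya free: 09:40-13:45, 15:25-15:35.
Diego free: 08:00-10:40, 12:05-13:35 (invert busy blocks within the working day).
Divya free: 09:40-10:40, 12:05-14:55, 15:20-17:00 (invert busy blocks within the working day).
Noa: free for 13:30-13:50. Kavya: not fully free for 13:30-13:50. Diego: not fully free for 13:30-13:50. Divya: free for 13:30-13:50.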